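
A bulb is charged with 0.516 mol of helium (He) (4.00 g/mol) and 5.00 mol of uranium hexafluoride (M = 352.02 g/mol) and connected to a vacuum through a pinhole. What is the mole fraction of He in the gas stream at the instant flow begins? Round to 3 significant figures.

0.492

Effusion rate of each component ∝ n_i/√M_i (partial pressure × 1/√M).
Mole fraction of He in the effusate = (n_He/√M_He) / (n_He/√M_He + n_UF₆/√M_UF₆)
= (0.516/√4.00) / (0.516/√4.00 + 5.00/√352.02) = 0.2580/(0.2580 + 0.2665) = 0.492.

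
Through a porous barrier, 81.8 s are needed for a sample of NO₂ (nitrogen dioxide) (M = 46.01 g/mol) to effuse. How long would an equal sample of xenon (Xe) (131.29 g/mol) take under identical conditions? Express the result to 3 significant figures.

Since effusion rate ∝ 1/√M, t_Xe/t_NO₂ = √(M_Xe/M_NO₂) = √(131.29/46.01) = √2.854 = 1.689.
So the time for Xe is 81.8 × 1.689 = 138 s.

138 s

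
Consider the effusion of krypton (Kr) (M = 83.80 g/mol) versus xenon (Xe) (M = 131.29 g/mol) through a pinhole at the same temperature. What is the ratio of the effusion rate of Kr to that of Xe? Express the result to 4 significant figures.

Graham's law gives rate_Kr/rate_Xe = √(M_Xe/M_Kr) = √(131.29/83.80) = √1.567 = 1.252.

1.252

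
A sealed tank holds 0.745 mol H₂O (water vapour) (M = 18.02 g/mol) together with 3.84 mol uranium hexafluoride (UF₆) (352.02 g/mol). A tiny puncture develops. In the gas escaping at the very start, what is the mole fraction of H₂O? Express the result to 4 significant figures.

Rate_i ∝ x_i/√M_i (Graham's law weighted by mole fraction), so the effusate composition follows n_i/√M_i.
So x_H₂O in the escaping gas = (n_H₂O/√M_H₂O) / Σ(n_i/√M_i)
= (0.745/√18.02) / (0.745/√18.02 + 3.84/√352.02) = 0.1755/(0.1755 + 0.2047) = 0.4616.

0.4616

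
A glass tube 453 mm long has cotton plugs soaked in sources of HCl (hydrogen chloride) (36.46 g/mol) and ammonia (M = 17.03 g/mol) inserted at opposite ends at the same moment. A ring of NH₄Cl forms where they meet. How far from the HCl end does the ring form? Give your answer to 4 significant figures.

Distances travelled in equal time are proportional to diffusion rates, so d_HCl/d_NH₃ = √(M_NH₃/M_HCl) = √(17.03/36.46) = 0.6834.
With d_HCl + d_NH₃ = 453 mm, d_NH₃ = 453/(1 + 0.6834) = 269.1 mm.
d_HCl = 453 − 269.1 = 183.9 mm.

183.9 mm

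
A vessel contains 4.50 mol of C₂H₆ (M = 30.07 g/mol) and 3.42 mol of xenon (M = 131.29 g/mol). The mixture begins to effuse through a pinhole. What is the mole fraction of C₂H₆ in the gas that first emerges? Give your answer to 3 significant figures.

Effusion rate of each component ∝ n_i/√M_i (partial pressure × 1/√M).
x_C₂H₆(eff) = (n_C₂H₆/√M_C₂H₆) / (n_C₂H₆/√M_C₂H₆ + n_Xe/√M_Xe)
= (4.50/√30.07) / (4.50/√30.07 + 3.42/√131.29) = 0.8206/(0.8206 + 0.2985) = 0.733.

0.733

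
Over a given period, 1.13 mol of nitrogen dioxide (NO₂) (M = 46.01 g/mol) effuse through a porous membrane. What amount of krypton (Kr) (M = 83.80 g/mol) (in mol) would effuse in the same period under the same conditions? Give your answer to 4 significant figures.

From Graham's law, rate_Kr/rate_NO₂ = √(M_NO₂/M_Kr) = √(46.01/83.80) = √0.5490 = 0.7410.
So the amount for Kr is 1.13 × 0.7410 = 0.8373 mol.

0.8373 mol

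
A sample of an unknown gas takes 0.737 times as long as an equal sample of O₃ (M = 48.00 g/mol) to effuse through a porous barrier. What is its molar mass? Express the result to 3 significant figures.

26.1 g/mol

Graham's law gives t_X/t_O₃ = √(M_X/M_O₃).
0.737 = √(M_X/48.00)
M_X = 48.00 × 0.737² = 48.00 × 0.5432 = 26.1 g/mol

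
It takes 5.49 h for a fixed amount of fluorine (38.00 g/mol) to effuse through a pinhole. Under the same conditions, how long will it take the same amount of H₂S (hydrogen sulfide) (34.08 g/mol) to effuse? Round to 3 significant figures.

5.20 h

By Graham's law, t_H₂S/t_F₂ = √(M_H₂S/M_F₂) = √(34.08/38.00) = √0.8968 = 0.9470.
So the time for H₂S is 5.49 × 0.9470 = 5.20 h.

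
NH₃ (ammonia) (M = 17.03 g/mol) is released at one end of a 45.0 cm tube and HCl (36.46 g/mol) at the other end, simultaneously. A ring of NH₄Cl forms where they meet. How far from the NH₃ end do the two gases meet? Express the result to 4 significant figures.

26.73 cm

Graham's law gives d_NH₃/d_HCl = rate_NH₃/rate_HCl = √(M_HCl/M_NH₃) = √(36.46/17.03) = 1.463.
With d_NH₃ + d_HCl = 45.0 cm, d_HCl = 45.0/(1 + 1.463) = 18.27 cm.
d_NH₃ = 45.0 − 18.27 = 26.73 cm.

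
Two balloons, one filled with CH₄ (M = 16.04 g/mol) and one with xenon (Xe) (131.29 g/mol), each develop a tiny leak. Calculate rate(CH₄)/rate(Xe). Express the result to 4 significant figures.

2.861

Using Graham's law: rate_CH₄/rate_Xe = √(M_Xe/M_CH₄) = √(131.29/16.04) = √8.185 = 2.861.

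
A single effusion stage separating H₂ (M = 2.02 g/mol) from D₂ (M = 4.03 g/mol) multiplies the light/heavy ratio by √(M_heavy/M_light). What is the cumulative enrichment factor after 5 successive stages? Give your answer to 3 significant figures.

After 5 stages the ratio has grown by (√(4.03/2.02))^5 = (4.03/2.02)^(5/2).
= 1.99505^(5/2) = 5.62.

5.62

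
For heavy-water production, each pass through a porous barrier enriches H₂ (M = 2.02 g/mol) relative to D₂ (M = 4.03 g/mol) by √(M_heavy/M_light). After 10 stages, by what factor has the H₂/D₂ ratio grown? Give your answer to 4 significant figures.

31.61

After 10 stages the ratio has grown by (√(4.03/2.02))^10 = (4.03/2.02)^(10/2).
= 1.99505^5 = 31.61.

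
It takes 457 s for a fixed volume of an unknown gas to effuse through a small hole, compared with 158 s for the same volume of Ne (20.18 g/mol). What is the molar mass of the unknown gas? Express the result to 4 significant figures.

168.8 g/mol

From Graham's law, t_X/t_Ne = √(M_X/M_Ne).
457/158 = 2.892 = √(M_X/20.18)
M_X = 20.18 × 2.892² = 20.18 × 8.366 = 168.8 g/mol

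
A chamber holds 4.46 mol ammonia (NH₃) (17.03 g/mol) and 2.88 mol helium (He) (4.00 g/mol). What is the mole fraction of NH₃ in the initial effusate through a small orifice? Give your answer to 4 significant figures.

0.4287

Rate_i ∝ x_i/√M_i (Graham's law weighted by mole fraction), so the effusate composition follows n_i/√M_i.
x_NH₃(eff) = (n_NH₃/√M_NH₃) / (n_NH₃/√M_NH₃ + n_He/√M_He)
= (4.46/√17.03) / (4.46/√17.03 + 2.88/√4.00) = 1.081/(1.081 + 1.440) = 0.4287.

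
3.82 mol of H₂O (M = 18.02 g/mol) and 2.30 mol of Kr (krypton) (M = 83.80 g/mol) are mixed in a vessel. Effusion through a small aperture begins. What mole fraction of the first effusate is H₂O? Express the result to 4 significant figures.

0.7817

Each component's effusion rate ∝ (its partial pressure)·(1/√M) ∝ n_i/√M_i.
Mole fraction of H₂O in the effusate = (n_H₂O/√M_H₂O) / (n_H₂O/√M_H₂O + n_Kr/√M_Kr)
= (3.82/√18.02) / (3.82/√18.02 + 2.30/√83.80) = 0.8999/(0.8999 + 0.2512) = 0.7817.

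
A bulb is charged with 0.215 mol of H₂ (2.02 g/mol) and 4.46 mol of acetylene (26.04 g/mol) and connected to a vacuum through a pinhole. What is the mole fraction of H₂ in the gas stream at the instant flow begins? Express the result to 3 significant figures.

0.148

Effusion rate of each component ∝ n_i/√M_i (partial pressure × 1/√M).
x_H₂(eff) = (n_H₂/√M_H₂) / (n_H₂/√M_H₂ + n_C₂H₂/√M_C₂H₂)
= (0.215/√2.02) / (0.215/√2.02 + 4.46/√26.04) = 0.1513/(0.1513 + 0.8740) = 0.148.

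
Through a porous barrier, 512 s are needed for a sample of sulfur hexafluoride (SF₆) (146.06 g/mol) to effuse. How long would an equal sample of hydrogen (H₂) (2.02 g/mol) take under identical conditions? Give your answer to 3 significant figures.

Using Graham's law: t_H₂/t_SF₆ = √(M_H₂/M_SF₆) = √(2.02/146.06) = √0.01383 = 0.1176.
So the time for H₂ is 512 × 0.1176 = 60.2 s.

60.2 s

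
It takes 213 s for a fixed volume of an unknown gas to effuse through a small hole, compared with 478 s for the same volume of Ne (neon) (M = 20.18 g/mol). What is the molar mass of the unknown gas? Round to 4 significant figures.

4.007 g/mol

From Graham's law, t_X/t_Ne = √(M_X/M_Ne).
213/478 = 0.4456 = √(M_X/20.18)
M_X = 20.18 × 0.4456² = 20.18 × 0.1986 = 4.007 g/mol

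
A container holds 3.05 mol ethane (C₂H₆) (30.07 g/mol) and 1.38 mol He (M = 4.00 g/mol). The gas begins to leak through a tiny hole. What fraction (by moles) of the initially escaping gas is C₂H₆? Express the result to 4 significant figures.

0.4463

The effusion rate of species i is ∝ p_i/√M_i ∝ n_i/√M_i.
Mole fraction of C₂H₆ in the effusate = (n_C₂H₆/√M_C₂H₆) / (n_C₂H₆/√M_C₂H₆ + n_He/√M_He)
= (3.05/√30.07) / (3.05/√30.07 + 1.38/√4.00) = 0.5562/(0.5562 + 0.6900) = 0.4463.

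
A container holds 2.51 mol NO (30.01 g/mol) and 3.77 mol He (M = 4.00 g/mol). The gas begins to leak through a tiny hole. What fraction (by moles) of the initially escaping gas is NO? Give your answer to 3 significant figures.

The effusion rate of species i is ∝ p_i/√M_i ∝ n_i/√M_i.
Mole fraction of NO in the effusate = (n_NO/√M_NO) / (n_NO/√M_NO + n_He/√M_He)
= (2.51/√30.01) / (2.51/√30.01 + 3.77/√4.00) = 0.4582/(0.4582 + 1.885) = 0.196.

0.196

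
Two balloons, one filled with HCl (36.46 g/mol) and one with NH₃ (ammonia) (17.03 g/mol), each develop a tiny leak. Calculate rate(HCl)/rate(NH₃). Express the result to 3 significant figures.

0.683

By Graham's law, rate_HCl/rate_NH₃ = √(M_NH₃/M_HCl) = √(17.03/36.46) = √0.4671 = 0.683.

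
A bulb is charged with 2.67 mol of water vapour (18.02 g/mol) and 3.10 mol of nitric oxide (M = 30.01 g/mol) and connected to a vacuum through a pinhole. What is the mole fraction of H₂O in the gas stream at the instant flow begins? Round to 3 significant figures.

Effusion rate of each component ∝ n_i/√M_i (partial pressure × 1/√M).
Mole fraction of H₂O in the effusate = (n_H₂O/√M_H₂O) / (n_H₂O/√M_H₂O + n_NO/√M_NO)
= (2.67/√18.02) / (2.67/√18.02 + 3.10/√30.01) = 0.6290/(0.6290 + 0.5659) = 0.526.

0.526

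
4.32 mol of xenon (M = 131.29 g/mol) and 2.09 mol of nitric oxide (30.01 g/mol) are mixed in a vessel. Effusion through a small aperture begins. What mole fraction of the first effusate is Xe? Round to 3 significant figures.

0.497

Effusion rate of each component ∝ n_i/√M_i (partial pressure × 1/√M).
x_Xe(eff) = (n_Xe/√M_Xe) / (n_Xe/√M_Xe + n_NO/√M_NO)
= (4.32/√131.29) / (4.32/√131.29 + 2.09/√30.01) = 0.3770/(0.3770 + 0.3815) = 0.497.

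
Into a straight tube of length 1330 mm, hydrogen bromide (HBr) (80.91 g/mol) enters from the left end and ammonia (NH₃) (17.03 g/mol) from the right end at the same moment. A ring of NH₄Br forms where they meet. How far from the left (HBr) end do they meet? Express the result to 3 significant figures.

Graham's law gives d_HBr/d_NH₃ = rate_HBr/rate_NH₃ = √(M_NH₃/M_HBr) = √(17.03/80.91) = 0.4588.
With d_HBr + d_NH₃ = 1330 mm, d_NH₃ = 1330/(1 + 0.4588) = 911.7 mm.
d_HBr = 1330 − 911.7 = 418 mm.

418 mm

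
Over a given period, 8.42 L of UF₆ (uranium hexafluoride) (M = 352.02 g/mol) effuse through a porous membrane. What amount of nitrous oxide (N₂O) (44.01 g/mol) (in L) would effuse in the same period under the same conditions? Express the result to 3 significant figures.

23.8 L

Since effusion rate ∝ 1/√M, rate_N₂O/rate_UF₆ = √(M_UF₆/M_N₂O) = √(352.02/44.01) = √7.999 = 2.828.
So the volume for N₂O is 8.42 × 2.828 = 23.8 L.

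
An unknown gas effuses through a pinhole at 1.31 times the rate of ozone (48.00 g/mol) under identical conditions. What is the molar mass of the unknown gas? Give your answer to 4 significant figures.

27.97 g/mol

From Graham's law, rate_X/rate_O₃ = √(M_O₃/M_X).
1.31 = √(48.00/M_X)
M_X = 48.00 / 1.31² = 48.00 / 1.716 = 27.97 g/mol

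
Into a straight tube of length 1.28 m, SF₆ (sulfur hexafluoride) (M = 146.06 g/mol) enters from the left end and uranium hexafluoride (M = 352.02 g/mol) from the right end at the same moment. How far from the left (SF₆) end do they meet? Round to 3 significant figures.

0.779 m

Distances travelled in equal time are proportional to diffusion rates, so d_SF₆/d_UF₆ = √(M_UF₆/M_SF₆) = √(352.02/146.06) = 1.552.
With d_SF₆ + d_UF₆ = 1.28 m, d_UF₆ = 1.28/(1 + 1.552) = 0.5015 m.
d_SF₆ = 1.28 − 0.5015 = 0.779 m.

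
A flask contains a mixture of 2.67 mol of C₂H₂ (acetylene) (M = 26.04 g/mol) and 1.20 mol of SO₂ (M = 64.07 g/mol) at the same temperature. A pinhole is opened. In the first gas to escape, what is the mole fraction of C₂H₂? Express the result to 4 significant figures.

Effusion rate of each component ∝ n_i/√M_i (partial pressure × 1/√M).
Mole fraction of C₂H₂ in the effusate = (n_C₂H₂/√M_C₂H₂) / (n_C₂H₂/√M_C₂H₂ + n_SO₂/√M_SO₂)
= (2.67/√26.04) / (2.67/√26.04 + 1.20/√64.07) = 0.5232/(0.5232 + 0.1499) = 0.7773.

0.7773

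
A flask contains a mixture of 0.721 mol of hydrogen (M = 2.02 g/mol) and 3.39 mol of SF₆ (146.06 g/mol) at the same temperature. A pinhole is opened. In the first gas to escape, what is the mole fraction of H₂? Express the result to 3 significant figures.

The effusion rate of species i is ∝ p_i/√M_i ∝ n_i/√M_i.
x_H₂(eff) = (n_H₂/√M_H₂) / (n_H₂/√M_H₂ + n_SF₆/√M_SF₆)
= (0.721/√2.02) / (0.721/√2.02 + 3.39/√146.06) = 0.5073/(0.5073 + 0.2805) = 0.644.

0.644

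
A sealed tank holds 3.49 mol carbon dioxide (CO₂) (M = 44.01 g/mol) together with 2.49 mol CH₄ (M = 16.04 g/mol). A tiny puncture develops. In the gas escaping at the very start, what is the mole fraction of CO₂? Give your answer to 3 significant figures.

0.458

Each component's effusion rate ∝ (its partial pressure)·(1/√M) ∝ n_i/√M_i.
x_CO₂(eff) = (n_CO₂/√M_CO₂) / (n_CO₂/√M_CO₂ + n_CH₄/√M_CH₄)
= (3.49/√44.01) / (3.49/√44.01 + 2.49/√16.04) = 0.5261/(0.5261 + 0.6217) = 0.458.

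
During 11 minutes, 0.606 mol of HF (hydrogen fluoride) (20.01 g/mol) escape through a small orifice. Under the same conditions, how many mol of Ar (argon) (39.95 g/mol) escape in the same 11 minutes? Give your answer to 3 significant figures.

Since effusion rate ∝ 1/√M, rate_Ar/rate_HF = √(M_HF/M_Ar) = √(20.01/39.95) = √0.5009 = 0.7077.
So the amount for Ar is 0.606 × 0.7077 = 0.429 mol.

0.429 mol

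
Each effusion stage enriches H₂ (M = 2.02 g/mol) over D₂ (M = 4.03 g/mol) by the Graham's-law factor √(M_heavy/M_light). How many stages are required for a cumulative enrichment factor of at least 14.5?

With α = √(4.03/2.02) per stage, ln α = ½ ln(1.99505) = 0.3453.
Need α^N ≥ 14.5 ⇒ N ≥ ln(14.5) / ln α = 2.674 / 0.3453 = 7.74.
So at least 8 stages are needed.

8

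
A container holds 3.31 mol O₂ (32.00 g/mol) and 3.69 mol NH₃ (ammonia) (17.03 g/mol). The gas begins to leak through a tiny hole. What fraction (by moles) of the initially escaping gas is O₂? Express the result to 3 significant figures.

Effusion rate of each component ∝ n_i/√M_i (partial pressure × 1/√M).
x_O₂(eff) = (n_O₂/√M_O₂) / (n_O₂/√M_O₂ + n_NH₃/√M_NH₃)
= (3.31/√32.00) / (3.31/√32.00 + 3.69/√17.03) = 0.5851/(0.5851 + 0.8942) = 0.396.

0.396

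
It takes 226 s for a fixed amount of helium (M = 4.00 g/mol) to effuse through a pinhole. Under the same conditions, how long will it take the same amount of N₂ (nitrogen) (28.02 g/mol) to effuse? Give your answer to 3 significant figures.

From Graham's law, t_N₂/t_He = √(M_N₂/M_He) = √(28.02/4.00) = √7.005 = 2.647.
So the time for N₂ is 226 × 2.647 = 598 s.

598 s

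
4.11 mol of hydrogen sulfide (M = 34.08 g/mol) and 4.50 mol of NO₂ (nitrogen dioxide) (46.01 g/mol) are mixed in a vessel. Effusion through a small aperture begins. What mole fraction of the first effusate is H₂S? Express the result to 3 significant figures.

0.515

Each component's effusion rate ∝ (its partial pressure)·(1/√M) ∝ n_i/√M_i.
x_H₂S(eff) = (n_H₂S/√M_H₂S) / (n_H₂S/√M_H₂S + n_NO₂/√M_NO₂)
= (4.11/√34.08) / (4.11/√34.08 + 4.50/√46.01) = 0.7040/(0.7040 + 0.6634) = 0.515.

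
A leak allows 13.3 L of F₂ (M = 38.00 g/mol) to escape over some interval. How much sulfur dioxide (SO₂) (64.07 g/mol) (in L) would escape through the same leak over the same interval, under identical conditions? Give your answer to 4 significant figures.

10.24 L

From Graham's law, rate_SO₂/rate_F₂ = √(M_F₂/M_SO₂) = √(38.00/64.07) = √0.5931 = 0.7701.
So the volume for SO₂ is 13.3 × 0.7701 = 10.24 L.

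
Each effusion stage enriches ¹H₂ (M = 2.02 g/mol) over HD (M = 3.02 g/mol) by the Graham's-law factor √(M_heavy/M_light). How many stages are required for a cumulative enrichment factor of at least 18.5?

15

With α = √(3.02/2.02) per stage, ln α = ½ ln(1.49505) = 0.2011.
Need α^N ≥ 18.5 ⇒ N ≥ ln(18.5) / ln α = 2.918 / 0.2011 = 14.51.
Rounding up, N = 15 stages.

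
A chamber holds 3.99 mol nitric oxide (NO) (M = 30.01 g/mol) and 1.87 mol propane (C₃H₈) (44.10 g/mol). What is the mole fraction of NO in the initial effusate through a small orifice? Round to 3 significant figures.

0.721

Rate_i ∝ x_i/√M_i (Graham's law weighted by mole fraction), so the effusate composition follows n_i/√M_i.
x_NO(eff) = (n_NO/√M_NO) / (n_NO/√M_NO + n_C₃H₈/√M_C₃H₈)
= (3.99/√30.01) / (3.99/√30.01 + 1.87/√44.10) = 0.7283/(0.7283 + 0.2816) = 0.721.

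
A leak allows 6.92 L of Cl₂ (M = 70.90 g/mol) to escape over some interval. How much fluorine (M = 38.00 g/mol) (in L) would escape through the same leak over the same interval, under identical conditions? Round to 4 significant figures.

9.452 L

Since effusion rate ∝ 1/√M, rate_F₂/rate_Cl₂ = √(M_Cl₂/M_F₂) = √(70.90/38.00) = √1.866 = 1.366.
So the volume for F₂ is 6.92 × 1.366 = 9.452 L.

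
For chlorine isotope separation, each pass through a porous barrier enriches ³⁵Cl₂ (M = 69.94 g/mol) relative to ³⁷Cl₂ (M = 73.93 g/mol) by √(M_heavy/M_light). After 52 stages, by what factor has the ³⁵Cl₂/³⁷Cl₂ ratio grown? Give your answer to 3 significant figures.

4.23

Overall factor = α^52 with α = √(73.93/69.94), i.e. (73.93/69.94)^(52/2).
= 1.05705^26 = 4.23.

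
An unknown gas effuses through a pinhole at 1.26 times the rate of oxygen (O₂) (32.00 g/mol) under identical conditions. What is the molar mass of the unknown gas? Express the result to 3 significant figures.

20.2 g/mol

Since effusion rate ∝ 1/√M, rate_X/rate_O₂ = √(M_O₂/M_X).
1.26 = √(32.00/M_X)
M_X = 32.00 / 1.26² = 32.00 / 1.588 = 20.2 g/mol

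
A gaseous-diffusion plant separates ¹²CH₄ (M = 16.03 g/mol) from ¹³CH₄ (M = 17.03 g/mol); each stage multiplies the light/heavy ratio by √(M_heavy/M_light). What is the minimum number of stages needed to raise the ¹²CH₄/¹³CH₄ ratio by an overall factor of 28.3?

Per stage α = (17.03/16.03)^(1/2) = 1.06238^0.5, giving ln α = 0.03026.
Need α^N ≥ 28.3 ⇒ N ≥ ln(28.3) / ln α = 3.343 / 0.03026 = 110.48.
Rounding up, N = 111 stages.

111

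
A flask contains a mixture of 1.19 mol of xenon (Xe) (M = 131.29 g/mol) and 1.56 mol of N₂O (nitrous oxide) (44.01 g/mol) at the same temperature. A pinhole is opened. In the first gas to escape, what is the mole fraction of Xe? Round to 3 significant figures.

Effusion rate of each component ∝ n_i/√M_i (partial pressure × 1/√M).
x_Xe(eff) = (n_Xe/√M_Xe) / (n_Xe/√M_Xe + n_N₂O/√M_N₂O)
= (1.19/√131.29) / (1.19/√131.29 + 1.56/√44.01) = 0.1039/(0.1039 + 0.2352) = 0.306.

0.306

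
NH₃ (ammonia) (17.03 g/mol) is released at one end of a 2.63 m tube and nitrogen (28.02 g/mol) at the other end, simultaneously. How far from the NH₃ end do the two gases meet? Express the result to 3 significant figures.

1.48 m

Graham's law gives d_NH₃/d_N₂ = rate_NH₃/rate_N₂ = √(M_N₂/M_NH₃) = √(28.02/17.03) = 1.283.
With d_NH₃ + d_N₂ = 2.63 m, d_N₂ = 2.63/(1 + 1.283) = 1.152 m.
d_NH₃ = 2.63 − 1.152 = 1.48 m.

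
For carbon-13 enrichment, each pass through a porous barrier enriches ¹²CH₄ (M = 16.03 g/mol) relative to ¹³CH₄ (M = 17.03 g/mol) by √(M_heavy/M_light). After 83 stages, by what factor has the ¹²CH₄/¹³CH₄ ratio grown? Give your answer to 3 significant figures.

Each stage multiplies the ratio by α = √(17.03/16.03), so after 83 stages the overall factor is α^83 = (17.03/16.03)^(83/2).
= 1.06238^(83/2) = 12.3.

12.3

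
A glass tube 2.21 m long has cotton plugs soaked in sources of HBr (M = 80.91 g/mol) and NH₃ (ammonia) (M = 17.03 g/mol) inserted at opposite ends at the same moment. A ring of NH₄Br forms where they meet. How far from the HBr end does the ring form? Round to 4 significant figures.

Graham's law gives d_HBr/d_NH₃ = rate_HBr/rate_NH₃ = √(M_NH₃/M_HBr) = √(17.03/80.91) = 0.4588.
With d_HBr + d_NH₃ = 2.21 m, d_NH₃ = 2.21/(1 + 0.4588) = 1.515 m.
d_HBr = 2.21 − 1.515 = 0.6950 m.

0.6950 m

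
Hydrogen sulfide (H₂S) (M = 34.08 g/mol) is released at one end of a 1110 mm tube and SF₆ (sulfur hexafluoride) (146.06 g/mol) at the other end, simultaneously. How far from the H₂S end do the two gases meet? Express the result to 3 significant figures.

748 mm

Distances travelled in equal time are proportional to diffusion rates, so d_H₂S/d_SF₆ = √(M_SF₆/M_H₂S) = √(146.06/34.08) = 2.070.
With d_H₂S + d_SF₆ = 1110 mm, d_SF₆ = 1110/(1 + 2.070) = 361.5 mm.
d_H₂S = 1110 − 361.5 = 748 mm.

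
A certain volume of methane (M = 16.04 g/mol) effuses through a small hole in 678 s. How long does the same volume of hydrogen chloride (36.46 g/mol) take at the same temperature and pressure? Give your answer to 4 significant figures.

Using Graham's law: t_HCl/t_CH₄ = √(M_HCl/M_CH₄) = √(36.46/16.04) = √2.273 = 1.508.
So the time for HCl is 678 × 1.508 = 1022 s.

1022 s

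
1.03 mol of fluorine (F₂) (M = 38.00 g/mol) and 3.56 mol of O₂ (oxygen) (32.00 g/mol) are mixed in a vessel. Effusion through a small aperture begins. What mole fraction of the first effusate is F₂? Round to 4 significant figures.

0.2098

Each component's effusion rate ∝ (its partial pressure)·(1/√M) ∝ n_i/√M_i.
So x_F₂ in the escaping gas = (n_F₂/√M_F₂) / Σ(n_i/√M_i)
= (1.03/√38.00) / (1.03/√38.00 + 3.56/√32.00) = 0.1671/(0.1671 + 0.6293) = 0.2098.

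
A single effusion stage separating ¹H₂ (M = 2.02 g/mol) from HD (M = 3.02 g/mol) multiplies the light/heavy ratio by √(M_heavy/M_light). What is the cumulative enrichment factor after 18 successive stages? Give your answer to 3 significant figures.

After 18 stages the ratio has grown by (√(3.02/2.02))^18 = (3.02/2.02)^(18/2).
= 1.49505^9 = 37.3.

37.3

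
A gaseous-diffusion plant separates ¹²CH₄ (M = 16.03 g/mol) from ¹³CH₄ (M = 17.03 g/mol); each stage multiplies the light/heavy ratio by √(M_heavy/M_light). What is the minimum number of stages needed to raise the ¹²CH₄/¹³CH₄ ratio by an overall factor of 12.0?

83

With α = √(17.03/16.03) per stage, ln α = ½ ln(1.06238) = 0.03026.
Need α^N ≥ 12.0 ⇒ N ≥ ln(12.0) / ln α = 2.485 / 0.03026 = 82.13.
So at least 83 stages are needed.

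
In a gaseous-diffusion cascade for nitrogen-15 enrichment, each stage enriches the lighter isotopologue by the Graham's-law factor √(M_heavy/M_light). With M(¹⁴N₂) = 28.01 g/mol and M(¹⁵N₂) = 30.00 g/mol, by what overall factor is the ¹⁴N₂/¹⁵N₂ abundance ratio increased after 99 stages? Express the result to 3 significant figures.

Each stage multiplies the ratio by α = √(30.00/28.01), so after 99 stages the overall factor is α^99 = (30.00/28.01)^(99/2).
= 1.07105^(99/2) = 29.9.

29.9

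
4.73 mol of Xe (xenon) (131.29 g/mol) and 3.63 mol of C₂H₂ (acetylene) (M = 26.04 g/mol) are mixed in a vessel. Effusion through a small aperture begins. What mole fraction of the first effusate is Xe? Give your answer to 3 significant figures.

0.367

Effusion rate of each component ∝ n_i/√M_i (partial pressure × 1/√M).
x_Xe(eff) = (n_Xe/√M_Xe) / (n_Xe/√M_Xe + n_C₂H₂/√M_C₂H₂)
= (4.73/√131.29) / (4.73/√131.29 + 3.63/√26.04) = 0.4128/(0.4128 + 0.7114) = 0.367.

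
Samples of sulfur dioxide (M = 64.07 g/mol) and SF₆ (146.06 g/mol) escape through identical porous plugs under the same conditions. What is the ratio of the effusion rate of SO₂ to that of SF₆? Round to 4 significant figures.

From Graham's law, rate_SO₂/rate_SF₆ = √(M_SF₆/M_SO₂) = √(146.06/64.07) = √2.280 = 1.510.

1.510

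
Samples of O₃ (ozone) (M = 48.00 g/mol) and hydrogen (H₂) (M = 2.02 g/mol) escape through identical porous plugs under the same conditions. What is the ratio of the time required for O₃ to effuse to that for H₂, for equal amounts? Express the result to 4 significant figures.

4.875

From Graham's law, t_O₃/t_H₂ = √(M_O₃/M_H₂) = √(48.00/2.02) = √23.76 = 4.875.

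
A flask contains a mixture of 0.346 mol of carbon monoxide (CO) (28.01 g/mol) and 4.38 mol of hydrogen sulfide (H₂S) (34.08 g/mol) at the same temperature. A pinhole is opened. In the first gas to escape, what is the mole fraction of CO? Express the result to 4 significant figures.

Each component's effusion rate ∝ (its partial pressure)·(1/√M) ∝ n_i/√M_i.
So x_CO in the escaping gas = (n_CO/√M_CO) / Σ(n_i/√M_i)
= (0.346/√28.01) / (0.346/√28.01 + 4.38/√34.08) = 0.06538/(0.06538 + 0.7503) = 0.08015.

0.08015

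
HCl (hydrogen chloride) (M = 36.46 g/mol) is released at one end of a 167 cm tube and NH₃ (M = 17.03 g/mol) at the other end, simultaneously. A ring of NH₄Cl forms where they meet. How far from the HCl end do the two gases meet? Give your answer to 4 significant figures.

In equal time, each gas travels a distance ∝ its rate ∝ 1/√M, so d_HCl/d_NH₃ = √(M_NH₃/M_HCl) = √(17.03/36.46) = 0.6834.
With d_HCl + d_NH₃ = 167 cm, d_NH₃ = 167/(1 + 0.6834) = 99.20 cm.
d_HCl = 167 − 99.20 = 67.80 cm.

67.80 cm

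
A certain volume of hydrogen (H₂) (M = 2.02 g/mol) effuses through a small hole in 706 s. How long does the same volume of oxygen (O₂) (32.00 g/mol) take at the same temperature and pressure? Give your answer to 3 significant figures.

Graham's law gives t_O₂/t_H₂ = √(M_O₂/M_H₂) = √(32.00/2.02) = √15.84 = 3.980.
So the time for O₂ is 706 × 3.980 = 2810 s.

2810 s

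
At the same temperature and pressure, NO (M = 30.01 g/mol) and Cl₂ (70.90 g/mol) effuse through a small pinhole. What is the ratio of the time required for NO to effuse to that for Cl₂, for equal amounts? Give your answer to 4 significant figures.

0.6506

By Graham's law, t_NO/t_Cl₂ = √(M_NO/M_Cl₂) = √(30.01/70.90) = √0.4233 = 0.6506.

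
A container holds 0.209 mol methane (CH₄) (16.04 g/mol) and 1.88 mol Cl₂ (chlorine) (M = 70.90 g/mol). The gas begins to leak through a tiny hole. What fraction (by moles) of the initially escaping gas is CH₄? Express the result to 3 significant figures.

Effusion rate of each component ∝ n_i/√M_i (partial pressure × 1/√M).
So x_CH₄ in the escaping gas = (n_CH₄/√M_CH₄) / Σ(n_i/√M_i)
= (0.209/√16.04) / (0.209/√16.04 + 1.88/√70.90) = 0.05218/(0.05218 + 0.2233) = 0.189.

0.189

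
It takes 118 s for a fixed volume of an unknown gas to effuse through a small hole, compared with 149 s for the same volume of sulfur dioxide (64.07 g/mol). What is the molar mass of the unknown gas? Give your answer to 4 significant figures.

Using Graham's law: t_X/t_SO₂ = √(M_X/M_SO₂).
118/149 = 0.7919 = √(M_X/64.07)
M_X = 64.07 × 0.7919² = 64.07 × 0.6272 = 40.18 g/mol

40.18 g/mol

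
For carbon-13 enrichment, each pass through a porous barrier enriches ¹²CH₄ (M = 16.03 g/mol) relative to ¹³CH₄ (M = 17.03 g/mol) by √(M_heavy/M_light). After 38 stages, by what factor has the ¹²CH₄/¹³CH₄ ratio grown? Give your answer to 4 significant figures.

3.157

The single-stage factor is √(M_heavy/M_light), so 38 stages give [√(17.03/16.03)]^38 = (17.03/16.03)^(38/2).
= 1.06238^19 = 3.157.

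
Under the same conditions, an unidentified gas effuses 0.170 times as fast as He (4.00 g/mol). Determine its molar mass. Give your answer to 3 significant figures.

Using Graham's law: rate_X/rate_He = √(M_He/M_X).
0.170 = √(4.00/M_X)
M_X = 4.00 / 0.170² = 4.00 / 0.02890 = 138 g/mol

138 g/mol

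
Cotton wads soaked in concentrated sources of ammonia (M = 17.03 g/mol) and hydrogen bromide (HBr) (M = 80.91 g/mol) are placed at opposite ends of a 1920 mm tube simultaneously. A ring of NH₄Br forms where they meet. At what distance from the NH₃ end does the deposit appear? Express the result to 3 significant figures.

1320 mm

Distances travelled in equal time are proportional to diffusion rates, so d_NH₃/d_HBr = √(M_HBr/M_NH₃) = √(80.91/17.03) = 2.180.
With d_NH₃ + d_HBr = 1920 mm, d_HBr = 1920/(1 + 2.180) = 603.8 mm.
d_NH₃ = 1920 − 603.8 = 1320 mm.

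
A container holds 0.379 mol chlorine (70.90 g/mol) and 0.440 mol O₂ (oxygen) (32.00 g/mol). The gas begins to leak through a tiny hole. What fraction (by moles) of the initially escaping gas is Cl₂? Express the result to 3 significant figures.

Each component's effusion rate ∝ (its partial pressure)·(1/√M) ∝ n_i/√M_i.
x_Cl₂(eff) = (n_Cl₂/√M_Cl₂) / (n_Cl₂/√M_Cl₂ + n_O₂/√M_O₂)
= (0.379/√70.90) / (0.379/√70.90 + 0.440/√32.00) = 0.04501/(0.04501 + 0.07778) = 0.367.

0.367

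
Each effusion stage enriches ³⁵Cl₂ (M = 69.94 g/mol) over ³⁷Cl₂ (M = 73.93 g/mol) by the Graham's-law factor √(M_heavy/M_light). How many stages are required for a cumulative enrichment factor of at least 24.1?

Single-stage factor α = √(73.93/69.94), so ln α = ½ ln(1.05705) = 0.02774.
Need α^N ≥ 24.1 ⇒ N ≥ ln(24.1) / ln α = 3.182 / 0.02774 = 114.71.
So at least 115 stages are needed.

115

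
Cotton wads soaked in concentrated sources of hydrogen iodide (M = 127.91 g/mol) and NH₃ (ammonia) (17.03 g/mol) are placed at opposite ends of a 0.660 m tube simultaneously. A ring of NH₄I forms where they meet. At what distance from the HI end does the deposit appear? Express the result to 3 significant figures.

The fronts meet when d_HI + d_NH₃ = L with d_HI/d_NH₃ = √(M_NH₃/M_HI) (Graham's law). Here √(M_NH₃/M_HI) = √(17.03/127.91) = 0.3649.
With d_HI + d_NH₃ = 0.660 m, d_NH₃ = 0.660/(1 + 0.3649) = 0.4836 m.
d_HI = 0.660 − 0.4836 = 0.176 m.

0.176 m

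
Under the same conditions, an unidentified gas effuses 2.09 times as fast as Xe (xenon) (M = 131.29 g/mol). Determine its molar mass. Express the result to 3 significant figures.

30.1 g/mol

From Graham's law, rate_X/rate_Xe = √(M_Xe/M_X).
2.09 = √(131.29/M_X)
M_X = 131.29 / 2.09² = 131.29 / 4.368 = 30.1 g/mol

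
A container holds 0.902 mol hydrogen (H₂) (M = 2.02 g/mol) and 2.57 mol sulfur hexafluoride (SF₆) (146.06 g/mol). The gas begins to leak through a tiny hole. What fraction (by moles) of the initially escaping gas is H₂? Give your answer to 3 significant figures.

Rate_i ∝ x_i/√M_i (Graham's law weighted by mole fraction), so the effusate composition follows n_i/√M_i.
So x_H₂ in the escaping gas = (n_H₂/√M_H₂) / Σ(n_i/√M_i)
= (0.902/√2.02) / (0.902/√2.02 + 2.57/√146.06) = 0.6346/(0.6346 + 0.2127) = 0.749.

0.749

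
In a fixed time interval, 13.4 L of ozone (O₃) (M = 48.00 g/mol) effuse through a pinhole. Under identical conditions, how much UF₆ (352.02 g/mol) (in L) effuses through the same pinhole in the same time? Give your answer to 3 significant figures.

By Graham's law, rate_UF₆/rate_O₃ = √(M_O₃/M_UF₆) = √(48.00/352.02) = √0.1364 = 0.3693.
So the volume for UF₆ is 13.4 × 0.3693 = 4.95 L.

4.95 L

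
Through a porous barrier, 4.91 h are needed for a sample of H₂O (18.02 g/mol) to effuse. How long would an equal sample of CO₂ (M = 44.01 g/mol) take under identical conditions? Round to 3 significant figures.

7.67 h

Since effusion rate ∝ 1/√M, t_CO₂/t_H₂O = √(M_CO₂/M_H₂O) = √(44.01/18.02) = √2.442 = 1.563.
So the time for CO₂ is 4.91 × 1.563 = 7.67 h.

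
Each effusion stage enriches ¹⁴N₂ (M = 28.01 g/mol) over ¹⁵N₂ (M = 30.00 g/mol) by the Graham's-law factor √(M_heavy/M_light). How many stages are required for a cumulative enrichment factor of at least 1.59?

14

Per stage α = (30.00/28.01)^(1/2) = 1.07105^0.5, giving ln α = 0.03432.
Need α^N ≥ 1.59 ⇒ N ≥ ln(1.59) / ln α = 0.4637 / 0.03432 = 13.51.
Rounding up, N = 14 stages.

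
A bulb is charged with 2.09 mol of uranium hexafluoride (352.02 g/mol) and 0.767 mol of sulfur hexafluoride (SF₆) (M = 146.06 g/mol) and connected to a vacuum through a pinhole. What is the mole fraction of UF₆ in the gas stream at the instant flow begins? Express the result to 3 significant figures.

0.637

The effusion rate of species i is ∝ p_i/√M_i ∝ n_i/√M_i.
Mole fraction of UF₆ in the effusate = (n_UF₆/√M_UF₆) / (n_UF₆/√M_UF₆ + n_SF₆/√M_SF₆)
= (2.09/√352.02) / (2.09/√352.02 + 0.767/√146.06) = 0.1114/(0.1114 + 0.06346) = 0.637.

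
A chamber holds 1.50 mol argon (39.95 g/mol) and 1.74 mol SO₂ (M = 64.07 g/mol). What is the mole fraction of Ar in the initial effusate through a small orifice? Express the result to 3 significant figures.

The effusion rate of species i is ∝ p_i/√M_i ∝ n_i/√M_i.
Mole fraction of Ar in the effusate = (n_Ar/√M_Ar) / (n_Ar/√M_Ar + n_SO₂/√M_SO₂)
= (1.50/√39.95) / (1.50/√39.95 + 1.74/√64.07) = 0.2373/(0.2373 + 0.2174) = 0.522.

0.522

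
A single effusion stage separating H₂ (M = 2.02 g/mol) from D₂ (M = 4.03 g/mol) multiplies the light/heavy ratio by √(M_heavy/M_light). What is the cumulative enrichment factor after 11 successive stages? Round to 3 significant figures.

After 11 stages the ratio has grown by (√(4.03/2.02))^11 = (4.03/2.02)^(11/2).
= 1.99505^(11/2) = 44.6.

44.6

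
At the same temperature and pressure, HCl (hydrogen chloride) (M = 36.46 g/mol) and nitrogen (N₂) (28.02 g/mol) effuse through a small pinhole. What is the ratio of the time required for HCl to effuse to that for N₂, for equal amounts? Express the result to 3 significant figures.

From Graham's law, t_HCl/t_N₂ = √(M_HCl/M_N₂) = √(36.46/28.02) = √1.301 = 1.14.

1.14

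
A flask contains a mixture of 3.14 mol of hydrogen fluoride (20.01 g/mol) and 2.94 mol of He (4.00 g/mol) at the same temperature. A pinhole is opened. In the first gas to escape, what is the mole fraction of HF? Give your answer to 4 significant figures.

Rate_i ∝ x_i/√M_i (Graham's law weighted by mole fraction), so the effusate composition follows n_i/√M_i.
Mole fraction of HF in the effusate = (n_HF/√M_HF) / (n_HF/√M_HF + n_He/√M_He)
= (3.14/√20.01) / (3.14/√20.01 + 2.94/√4.00) = 0.7019/(0.7019 + 1.470) = 0.3232.

0.3232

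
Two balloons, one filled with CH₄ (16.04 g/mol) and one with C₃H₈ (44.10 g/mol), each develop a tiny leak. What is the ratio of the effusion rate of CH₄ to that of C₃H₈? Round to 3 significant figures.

1.66

By Graham's law, rate_CH₄/rate_C₃H₈ = √(M_C₃H₈/M_CH₄) = √(44.10/16.04) = √2.749 = 1.66.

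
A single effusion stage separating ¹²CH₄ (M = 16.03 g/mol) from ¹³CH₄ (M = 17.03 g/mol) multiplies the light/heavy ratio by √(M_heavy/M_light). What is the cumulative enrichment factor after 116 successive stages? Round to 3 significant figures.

33.4

The single-stage factor is √(M_heavy/M_light), so 116 stages give [√(17.03/16.03)]^116 = (17.03/16.03)^(116/2).
= 1.06238^58 = 33.4.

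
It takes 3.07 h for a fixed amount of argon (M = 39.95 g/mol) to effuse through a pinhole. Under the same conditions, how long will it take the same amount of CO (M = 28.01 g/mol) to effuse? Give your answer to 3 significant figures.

2.57 h

Graham's law gives t_CO/t_Ar = √(M_CO/M_Ar) = √(28.01/39.95) = √0.7011 = 0.8373.
So the time for CO is 3.07 × 0.8373 = 2.57 h.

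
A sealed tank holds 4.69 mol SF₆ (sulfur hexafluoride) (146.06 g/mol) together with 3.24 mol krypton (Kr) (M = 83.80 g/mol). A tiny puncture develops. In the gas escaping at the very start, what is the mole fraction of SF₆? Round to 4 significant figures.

0.5230

Effusion rate of each component ∝ n_i/√M_i (partial pressure × 1/√M).
Mole fraction of SF₆ in the effusate = (n_SF₆/√M_SF₆) / (n_SF₆/√M_SF₆ + n_Kr/√M_Kr)
= (4.69/√146.06) / (4.69/√146.06 + 3.24/√83.80) = 0.3881/(0.3881 + 0.3539) = 0.5230.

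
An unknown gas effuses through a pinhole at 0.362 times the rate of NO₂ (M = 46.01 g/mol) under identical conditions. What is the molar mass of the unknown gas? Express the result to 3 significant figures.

351 g/mol

From Graham's law, rate_X/rate_NO₂ = √(M_NO₂/M_X).
0.362 = √(46.01/M_X)
M_X = 46.01 / 0.362² = 46.01 / 0.1310 = 351 g/mol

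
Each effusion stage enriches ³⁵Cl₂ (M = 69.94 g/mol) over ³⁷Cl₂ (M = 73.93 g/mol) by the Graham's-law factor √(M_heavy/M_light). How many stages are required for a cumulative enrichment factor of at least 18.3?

With α = √(73.93/69.94) per stage, ln α = ½ ln(1.05705) = 0.02774.
Need α^N ≥ 18.3 ⇒ N ≥ ln(18.3) / ln α = 2.907 / 0.02774 = 104.79.
So at least 105 stages are needed.

105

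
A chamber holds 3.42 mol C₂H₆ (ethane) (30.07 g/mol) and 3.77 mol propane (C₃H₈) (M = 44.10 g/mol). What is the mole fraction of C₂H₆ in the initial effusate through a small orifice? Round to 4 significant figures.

Rate_i ∝ x_i/√M_i (Graham's law weighted by mole fraction), so the effusate composition follows n_i/√M_i.
x_C₂H₆(eff) = (n_C₂H₆/√M_C₂H₆) / (n_C₂H₆/√M_C₂H₆ + n_C₃H₈/√M_C₃H₈)
= (3.42/√30.07) / (3.42/√30.07 + 3.77/√44.10) = 0.6237/(0.6237 + 0.5677) = 0.5235.

0.5235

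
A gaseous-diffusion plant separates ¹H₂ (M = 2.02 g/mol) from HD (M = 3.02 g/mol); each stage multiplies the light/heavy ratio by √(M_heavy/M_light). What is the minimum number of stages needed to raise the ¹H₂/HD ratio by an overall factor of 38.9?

Single-stage factor α = √(3.02/2.02), so ln α = ½ ln(1.49505) = 0.2011.
Need α^N ≥ 38.9 ⇒ N ≥ ln(38.9) / ln α = 3.661 / 0.2011 = 18.21.
Rounding up, N = 19 stages.

19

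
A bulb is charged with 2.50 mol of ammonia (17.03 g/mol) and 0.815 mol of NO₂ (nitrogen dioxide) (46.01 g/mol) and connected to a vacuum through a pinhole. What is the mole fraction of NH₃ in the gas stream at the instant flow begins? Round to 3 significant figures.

0.834

Effusion rate of each component ∝ n_i/√M_i (partial pressure × 1/√M).
Mole fraction of NH₃ in the effusate = (n_NH₃/√M_NH₃) / (n_NH₃/√M_NH₃ + n_NO₂/√M_NO₂)
= (2.50/√17.03) / (2.50/√17.03 + 0.815/√46.01) = 0.6058/(0.6058 + 0.1202) = 0.834.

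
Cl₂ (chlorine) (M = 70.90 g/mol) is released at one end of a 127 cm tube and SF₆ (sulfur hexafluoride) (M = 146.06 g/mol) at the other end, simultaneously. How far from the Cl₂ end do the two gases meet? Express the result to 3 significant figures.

The fronts meet when d_Cl₂ + d_SF₆ = L with d_Cl₂/d_SF₆ = √(M_SF₆/M_Cl₂) (Graham's law). Here √(M_SF₆/M_Cl₂) = √(146.06/70.90) = 1.435.
With d_Cl₂ + d_SF₆ = 127 cm, d_SF₆ = 127/(1 + 1.435) = 52.15 cm.
d_Cl₂ = 127 − 52.15 = 74.9 cm.

74.9 cm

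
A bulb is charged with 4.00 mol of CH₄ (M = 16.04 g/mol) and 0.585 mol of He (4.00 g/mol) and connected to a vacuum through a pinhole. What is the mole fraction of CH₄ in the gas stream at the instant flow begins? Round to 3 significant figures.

0.773

Rate_i ∝ x_i/√M_i (Graham's law weighted by mole fraction), so the effusate composition follows n_i/√M_i.
So x_CH₄ in the escaping gas = (n_CH₄/√M_CH₄) / Σ(n_i/√M_i)
= (4.00/√16.04) / (4.00/√16.04 + 0.585/√4.00) = 0.9988/(0.9988 + 0.2925) = 0.773.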